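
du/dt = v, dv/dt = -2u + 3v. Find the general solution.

u(t) = C_1e^(2t) - C_2e^(t), v(t) = 2C_1e^(2t) - C_2e^(t)

Coefficient matrix A = [[0, 1], [-2, 3]].
Characteristic polynomial det(A - λI) = λ^2 - 3λ + 2 = 0.
Eigenvalues λ = 2, 1.
For λ=2: (A-λI) row 1 is [-2, 1], so an eigenvector is (1, 2).
For λ=1: (A-λI) row 1 is [-1, 1], so an eigenvector is (-1, -1).
General solution: C_1e^(2t)(1,2) + C_2e^(t)(-1,-1).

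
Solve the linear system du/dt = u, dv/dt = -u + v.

Coefficient matrix A = [[1, 0], [-1, 1]].
Characteristic polynomial det(A - λI) = λ^2 - 2λ + 1 = 0.
Single eigenvalue λ = 1 with algebraic multiplicity 2.
Eigenvector v = (0,-1); generalized eigenvector w with (A-λI)w=v is (1,-1).
General solution: e^(t)[c_1·v + c_2·(t·v + w)].

u(t) = c_2e^(t), v(t) = -c_1e^(t) - c_2te^(t) - c_2e^(t)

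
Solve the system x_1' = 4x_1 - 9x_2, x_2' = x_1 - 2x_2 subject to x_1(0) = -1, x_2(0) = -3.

x_1(t) = 24te^(t) - e^(t), x_2(t) = 8te^(t) - 3e^(t)

Coefficient matrix A = [[4, -9], [1, -2]].
Characteristic polynomial det(A - λI) = λ^2 - 2λ + 1 = 0.
Single eigenvalue λ = 1 with algebraic multiplicity 2.
Eigenvector v = (3,1); generalized eigenvector w with (A-λI)w=v is (1,0).
General solution: e^(t)[C_1·v + C_2·(t·v + w)].
Applying x_1(0)=-1, x_2(0)=-3 gives C_1=-3, C_2=8.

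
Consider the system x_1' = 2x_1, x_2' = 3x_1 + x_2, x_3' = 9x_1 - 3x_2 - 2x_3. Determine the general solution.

Coefficient matrix A = [[2, 0, 0], [3, 1, 0], [9, -3, -2]].
det(A - λI) = 0 gives eigenvalues λ = 2, 1, -2.
For λ=2: eigenvector (1,3,0).
For λ=1: eigenvector (0,1,-1).
For λ=-2: eigenvector (0,0,1).
General solution: c_1e^(2t)(1,3,0) + c_2e^(t)(0,1,-1) + c_3e^(-2t)(0,0,1).

x_1(t) = c_1e^(2t), x_2(t) = 3c_1e^(2t) + c_2e^(t), x_3(t) = -c_2e^(t) + c_3e^(-2t)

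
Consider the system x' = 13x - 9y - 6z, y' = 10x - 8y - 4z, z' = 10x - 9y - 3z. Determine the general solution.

x(t) = 3c_1e^(t) + c_2e^(-2t) + 3c_3e^(3t), y(t) = 2c_1e^(t) + c_2e^(-2t) + 2c_3e^(3t), z(t) = 3c_1e^(t) + c_2e^(-2t) + 2c_3e^(3t)

Coefficient matrix A = [[13, -9, -6], [10, -8, -4], [10, -9, -3]].
det(A - λI) = 0 gives eigenvalues λ = 1, -2, 3.
For λ=1: eigenvector (3,2,3).
For λ=-2: eigenvector (1,1,1).
For λ=3: eigenvector (3,2,2).
General solution: c_1e^(t)(3,2,3) + c_2e^(-2t)(1,1,1) + c_3e^(3t)(3,2,2).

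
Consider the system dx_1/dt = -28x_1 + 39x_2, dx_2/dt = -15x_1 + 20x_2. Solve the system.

Coefficient matrix A = [[-28, 39], [-15, 20]].
Characteristic polynomial det(A - λI) = λ^2 + 8λ + 25 = 0.
Eigenvalues λ = -4 ± 3i (complex conjugate pair).
For λ=-4+3i: an eigenvector is (3,2) - i(2,1) = (3 - 2i, 2 - i).
A real fundamental pair from Re and Im of e^((-4+3i)t)v: X_1 = e^(-4t)(cos(3t)·(3,2) + sin(3t)·(2,1)), X_2 = e^(-4t)(sin(3t)·(3,2) - cos(3t)·(2,1)).
General solution: c_1X_1 + c_2X_2.

x_1(t) = 2c_1e^(-4t)sin(3t) + 3c_1e^(-4t)cos(3t) + 3c_2e^(-4t)sin(3t) - 2c_2e^(-4t)cos(3t), x_2(t) = c_1e^(-4t)sin(3t) + 2c_1e^(-4t)cos(3t) + 2c_2e^(-4t)sin(3t) - c_2e^(-4t)cos(3t)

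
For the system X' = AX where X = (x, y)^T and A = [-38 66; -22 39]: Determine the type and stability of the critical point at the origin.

A = [[-38,66],[-22,39]]; det(A-λI) = λ^2 - λ - 30.
λ = 6, -5: opposite signs.

saddle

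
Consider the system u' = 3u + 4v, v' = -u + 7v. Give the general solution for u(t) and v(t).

u(t) = 2c_1e^(5t) + 2c_2te^(5t) - c_2e^(5t), v(t) = c_1e^(5t) + c_2te^(5t)

Coefficient matrix A = [[3, 4], [-1, 7]].
Characteristic polynomial det(A - λI) = λ^2 - 10λ + 25 = 0.
Single eigenvalue λ = 5 with algebraic multiplicity 2.
Eigenvector v = (2,1); generalized eigenvector w with (A-λI)w=v is (-1,0).
General solution: e^(5t)[c_1·v + c_2·(t·v + w)].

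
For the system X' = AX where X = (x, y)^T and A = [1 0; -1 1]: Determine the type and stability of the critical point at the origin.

A = [[1,0],[-1,1]]; det(A-λI) = λ^2 - 2λ + 1.
repeated λ = 1 with a single eigenvector.

unstable improper node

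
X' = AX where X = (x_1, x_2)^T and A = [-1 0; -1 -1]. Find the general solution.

Coefficient matrix A = [[-1, 0], [-1, -1]].
Characteristic polynomial det(A - λI) = λ^2 + 2λ + 1 = 0.
Single eigenvalue λ = -1 with algebraic multiplicity 2.
Eigenvector v = (0,-1); generalized eigenvector w with (A-λI)w=v is (1,-3).
General solution: e^(-t)[c_1·v + c_2·(t·v + w)].

x_1(t) = c_2e^(-t), x_2(t) = -c_1e^(-t) - c_2te^(-t) - 3c_2e^(-t)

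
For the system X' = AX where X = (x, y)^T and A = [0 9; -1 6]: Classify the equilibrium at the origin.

A = [[0,9],[-1,6]]; det(A-λI) = λ^2 - 6λ + 9.
repeated λ = 3 with a single eigenvector.

unstable improper node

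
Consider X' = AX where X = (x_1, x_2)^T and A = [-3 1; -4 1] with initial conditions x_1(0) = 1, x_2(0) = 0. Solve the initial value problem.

x_1(t) = -2te^(-t) + e^(-t), x_2(t) = -4te^(-t)

Coefficient matrix A = [[-3, 1], [-4, 1]].
Characteristic polynomial det(A - λI) = λ^2 + 2λ + 1 = 0.
Single eigenvalue λ = -1 with algebraic multiplicity 2.
Eigenvector v = (-1,-2); generalized eigenvector w with (A-λI)w=v is (2,3).
General solution: e^(-t)[c_1·v + c_2·(t·v + w)].
Applying x_1(0)=1, x_2(0)=0 gives c_1=3, c_2=2.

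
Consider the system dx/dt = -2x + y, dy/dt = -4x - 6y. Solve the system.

x(t) = -c_1e^(-4t) - c_2te^(-4t) + c_2e^(-4t), y(t) = 2c_1e^(-4t) + 2c_2te^(-4t) - 3c_2e^(-4t)

Coefficient matrix A = [[-2, 1], [-4, -6]].
Characteristic polynomial det(A - λI) = λ^2 + 8λ + 16 = 0.
Single eigenvalue λ = -4 with algebraic multiplicity 2.
Eigenvector v = (-1,2); generalized eigenvector w with (A-λI)w=v is (1,-3).
General solution: e^(-4t)[c_1·v + c_2·(t·v + w)].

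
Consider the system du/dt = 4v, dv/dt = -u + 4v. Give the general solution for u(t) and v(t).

Coefficient matrix A = [[0, 4], [-1, 4]].
Characteristic polynomial det(A - λI) = λ^2 - 4λ + 4 = 0.
Single eigenvalue λ = 2 with algebraic multiplicity 2.
Eigenvector v = (-2,-1); generalized eigenvector w with (A-λI)w=v is (3,1).
General solution: e^(2t)[K_1·v + K_2·(t·v + w)].

u(t) = -2K_1e^(2t) - 2K_2te^(2t) + 3K_2e^(2t), v(t) = -K_1e^(2t) - K_2te^(2t) + K_2e^(2t)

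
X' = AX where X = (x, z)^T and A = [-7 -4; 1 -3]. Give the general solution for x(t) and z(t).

Coefficient matrix A = [[-7, -4], [1, -3]].
Characteristic polynomial det(A - λI) = λ^2 + 10λ + 25 = 0.
Single eigenvalue λ = -5 with algebraic multiplicity 2.
Eigenvector v = (-2,1); generalized eigenvector w with (A-λI)w=v is (3,-1).
General solution: e^(-5t)[c_1·v + c_2·(t·v + w)].

x(t) = -2c_1e^(-5t) - 2c_2te^(-5t) + 3c_2e^(-5t), z(t) = c_1e^(-5t) + c_2te^(-5t) - c_2e^(-5t)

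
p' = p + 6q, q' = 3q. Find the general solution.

p(t) = c_1e^(t) - 3c_2e^(3t), q(t) = -c_2e^(3t)

Coefficient matrix A = [[1, 6], [0, 3]].
Characteristic polynomial det(A - λI) = λ^2 - 4λ + 3 = 0.
Eigenvalues λ = 1, 3.
For λ=1: (A-λI) row 1 is [0, 6], so an eigenvector is (1, 0).
For λ=3: (A-λI) row 1 is [-2, 6], so an eigenvector is (-3, -1).
General solution: c_1e^(t)(1,0) + c_2e^(3t)(-3,-1).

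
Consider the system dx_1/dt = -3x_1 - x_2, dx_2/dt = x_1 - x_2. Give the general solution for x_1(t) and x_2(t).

Coefficient matrix A = [[-3, -1], [1, -1]].
Characteristic polynomial det(A - λI) = λ^2 + 4λ + 4 = 0.
Single eigenvalue λ = -2 with algebraic multiplicity 2.
Eigenvector v = (1,-1); generalized eigenvector w with (A-λI)w=v is (2,-3).
General solution: e^(-2t)[C_1·v + C_2·(t·v + w)].

x_1(t) = C_1e^(-2t) + C_2te^(-2t) + 2C_2e^(-2t), x_2(t) = -C_1e^(-2t) - C_2te^(-2t) - 3C_2e^(-2t)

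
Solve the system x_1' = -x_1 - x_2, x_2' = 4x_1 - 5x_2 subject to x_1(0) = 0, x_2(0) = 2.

Coefficient matrix A = [[-1, -1], [4, -5]].
Characteristic polynomial det(A - λI) = λ^2 + 6λ + 9 = 0.
Single eigenvalue λ = -3 with algebraic multiplicity 2.
Eigenvector v = (-1,-2); generalized eigenvector w with (A-λI)w=v is (0,1).
General solution: e^(-3t)[C_1·v + C_2·(t·v + w)].
Applying x_1(0)=0, x_2(0)=2 gives C_1=0, C_2=2.

x_1(t) = -2te^(-3t), x_2(t) = -4te^(-3t) + 2e^(-3t)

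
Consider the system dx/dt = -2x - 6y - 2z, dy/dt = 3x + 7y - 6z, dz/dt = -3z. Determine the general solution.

Coefficient matrix A = [[-2, -6, -2], [3, 7, -6], [0, 0, -3]].
det(A - λI) = 0 gives eigenvalues λ = -3, 4, 1.
For λ=-3: eigenvector (2,0,1).
For λ=4: eigenvector (-1,1,0).
For λ=1: eigenvector (2,-1,0).
General solution: C_1e^(-3t)(2,0,1) + C_2e^(4t)(-1,1,0) + C_3e^(t)(2,-1,0).

x(t) = 2C_1e^(-3t) - C_2e^(4t) + 2C_3e^(t), y(t) = C_2e^(4t) - C_3e^(t), z(t) = C_1e^(-3t)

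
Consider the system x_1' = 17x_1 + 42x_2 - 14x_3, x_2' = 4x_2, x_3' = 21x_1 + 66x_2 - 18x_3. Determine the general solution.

x_1(t) = C_1e^(3t) - 2C_3e^(-4t), x_2(t) = C_2e^(4t), x_3(t) = C_1e^(3t) + 3C_2e^(4t) - 3C_3e^(-4t)

Coefficient matrix A = [[17, 42, -14], [0, 4, 0], [21, 66, -18]].
det(A - λI) = 0 gives eigenvalues λ = 3, 4, -4.
For λ=3: eigenvector (1,0,1).
For λ=4: eigenvector (0,1,3).
For λ=-4: eigenvector (-2,0,-3).
General solution: C_1e^(3t)(1,0,1) + C_2e^(4t)(0,1,3) + C_3e^(-4t)(-2,0,-3).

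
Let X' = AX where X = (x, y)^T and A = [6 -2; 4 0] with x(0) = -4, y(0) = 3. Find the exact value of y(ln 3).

-765

A = [[6,-2],[4,0]]; eigenvalues λ = 4, 2.
Eigenvectors: (-1,-1) for λ=4, (-1,-2) for λ=2.
From the initial condition, c_1 = 11, c_2 = -7.
y(ln 3) = (11)(3^4)(-1) + (-7)(3^2)(-2) = -765.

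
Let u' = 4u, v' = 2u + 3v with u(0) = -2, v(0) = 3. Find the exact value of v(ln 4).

A = [[4,0],[2,3]]; eigenvalues λ = 4, 3.
Eigenvectors: (1,2) for λ=4, (0,-1) for λ=3.
From the initial condition, c_1 = -2, c_2 = -7.
v(ln 4) = (-2)(4^4)(2) + (-7)(4^3)(-1) = -576.

-576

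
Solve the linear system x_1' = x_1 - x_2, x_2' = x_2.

Coefficient matrix A = [[1, -1], [0, 1]].
Characteristic polynomial det(A - λI) = λ^2 - 2λ + 1 = 0.
Single eigenvalue λ = 1 with algebraic multiplicity 2.
Eigenvector v = (1,0); generalized eigenvector w with (A-λI)w=v is (-1,-1).
General solution: e^(t)[K_1·v + K_2·(t·v + w)].

x_1(t) = K_1e^(t) + K_2te^(t) - K_2e^(t), x_2(t) = -K_2e^(t)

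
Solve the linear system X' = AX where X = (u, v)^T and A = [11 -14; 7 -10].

Coefficient matrix A = [[11, -14], [7, -10]].
Characteristic polynomial det(A - λI) = λ^2 - λ - 12 = 0.
Eigenvalues λ = 4, -3.
For λ=4: (A-λI) row 1 is [7, -14], so an eigenvector is (2, 1).
For λ=-3: (A-λI) row 1 is [14, -14], so an eigenvector is (1, 1).
General solution: C_1e^(4t)(2,1) + C_2e^(-3t)(1,1).

u(t) = 2C_1e^(4t) + C_2e^(-3t), v(t) = C_1e^(4t) + C_2e^(-3t)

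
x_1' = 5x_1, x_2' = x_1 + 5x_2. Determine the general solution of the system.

Coefficient matrix A = [[5, 0], [1, 5]].
Characteristic polynomial det(A - λI) = λ^2 - 10λ + 25 = 0.
Single eigenvalue λ = 5 with algebraic multiplicity 2.
Eigenvector v = (0,-1); generalized eigenvector w with (A-λI)w=v is (-1,2).
General solution: e^(5t)[c_1·v + c_2·(t·v + w)].

x_1(t) = -c_2e^(5t), x_2(t) = -c_1e^(5t) - c_2te^(5t) + 2c_2e^(5t)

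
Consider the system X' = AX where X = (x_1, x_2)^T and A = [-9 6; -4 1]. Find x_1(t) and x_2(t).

x_1(t) = -K_1e^(-3t) + 3K_2e^(-5t), x_2(t) = -K_1e^(-3t) + 2K_2e^(-5t)

Coefficient matrix A = [[-9, 6], [-4, 1]].
Characteristic polynomial det(A - λI) = λ^2 + 8λ + 15 = 0.
Eigenvalues λ = -3, -5.
For λ=-3: (A-λI) row 1 is [-6, 6], so an eigenvector is (-1, -1).
For λ=-5: (A-λI) row 1 is [-4, 6], so an eigenvector is (3, 2).
General solution: K_1e^(-3t)(-1,-1) + K_2e^(-5t)(3,2).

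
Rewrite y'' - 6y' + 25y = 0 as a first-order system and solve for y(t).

y(t) = C_1e^(3t)cos(4t) + C_2e^(3t)sin(4t)

Let x_1 = y, x_2 = y'. Then x_1' = x_2 and x_2' = -25x_1 + 6x_2.
A = [[0,1],[-25,6]]; det(A-λI) = λ^2 - 6λ + 25.
Eigenvalues λ = 3 ± 4i.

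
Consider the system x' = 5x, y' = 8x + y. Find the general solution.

x(t) = -c_2e^(5t), y(t) = -c_1e^(t) - 2c_2e^(5t)

Coefficient matrix A = [[5, 0], [8, 1]].
Characteristic polynomial det(A - λI) = λ^2 - 6λ + 5 = 0.
Eigenvalues λ = 1, 5.
For λ=1: (A-λI) row 1 is [4, 0], so an eigenvector is (0, -1).
For λ=5: (A-λI) row 2 is [8, -4], so an eigenvector is (-1, -2).
General solution: c_1e^(t)(0,-1) + c_2e^(5t)(-1,-2).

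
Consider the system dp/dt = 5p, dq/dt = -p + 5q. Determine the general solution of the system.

Coefficient matrix A = [[5, 0], [-1, 5]].
Characteristic polynomial det(A - λI) = λ^2 - 10λ + 25 = 0.
Single eigenvalue λ = 5 with algebraic multiplicity 2.
Eigenvector v = (0,-1); generalized eigenvector w with (A-λI)w=v is (1,0).
General solution: e^(5t)[C_1·v + C_2·(t·v + w)].

p(t) = C_2e^(5t), q(t) = -C_1e^(5t) - C_2te^(5t)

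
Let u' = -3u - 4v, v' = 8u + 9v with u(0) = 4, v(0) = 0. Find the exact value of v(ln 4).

A = [[-3,-4],[8,9]]; eigenvalues λ = 1, 5.
Eigenvectors: (1,-1) for λ=1, (1,-2) for λ=5.
From the initial condition, c_1 = 8, c_2 = -4.
v(ln 4) = (8)(4^1)(-1) + (-4)(4^5)(-2) = 8160.

8160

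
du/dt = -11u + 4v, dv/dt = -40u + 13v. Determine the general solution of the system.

Coefficient matrix A = [[-11, 4], [-40, 13]].
Characteristic polynomial det(A - λI) = λ^2 - 2λ + 17 = 0.
Eigenvalues λ = 1 ± 4i (complex conjugate pair).
For λ=1+4i: an eigenvector is (1,3) - i(0,-1) = (1, 3 + i).
A real fundamental pair from Re and Im of e^((1+4i)t)v: X_1 = e^(t)(cos(4t)·(1,3) + sin(4t)·(0,-1)), X_2 = e^(t)(sin(4t)·(1,3) - cos(4t)·(0,-1)).
General solution: C_1X_1 + C_2X_2.

u(t) = C_1e^(t)cos(4t) + C_2e^(t)sin(4t), v(t) = -C_1e^(t)sin(4t) + 3C_1e^(t)cos(4t) + 3C_2e^(t)sin(4t) + C_2e^(t)cos(4t)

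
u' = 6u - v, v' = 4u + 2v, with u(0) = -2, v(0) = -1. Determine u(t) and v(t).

u(t) = -3te^(4t) - 2e^(4t), v(t) = -6te^(4t) - e^(4t)

Coefficient matrix A = [[6, -1], [4, 2]].
Characteristic polynomial det(A - λI) = λ^2 - 8λ + 16 = 0.
Single eigenvalue λ = 4 with algebraic multiplicity 2.
Eigenvector v = (-1,-2); generalized eigenvector w with (A-λI)w=v is (-1,-1).
General solution: e^(4t)[C_1·v + C_2·(t·v + w)].
Applying u(0)=-2, v(0)=-1 gives C_1=-1, C_2=3.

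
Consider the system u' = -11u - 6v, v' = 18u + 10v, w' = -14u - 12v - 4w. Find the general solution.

u(t) = C_1e^(t) + 2C_2e^(-2t), v(t) = -2C_1e^(t) - 3C_2e^(-2t), w(t) = 2C_1e^(t) + 4C_2e^(-2t) + C_3e^(-4t)

Coefficient matrix A = [[-11, -6, 0], [18, 10, 0], [-14, -12, -4]].
det(A - λI) = 0 gives eigenvalues λ = 1, -2, -4.
For λ=1: eigenvector (1,-2,2).
For λ=-2: eigenvector (2,-3,4).
For λ=-4: eigenvector (0,0,1).
General solution: C_1e^(t)(1,-2,2) + C_2e^(-2t)(2,-3,4) + C_3e^(-4t)(0,0,1).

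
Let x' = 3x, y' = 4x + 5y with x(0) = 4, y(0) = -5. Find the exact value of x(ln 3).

A = [[3,0],[4,5]]; eigenvalues λ = 5, 3.
Eigenvectors: (0,-1) for λ=5, (-1,2) for λ=3.
From the initial condition, c_1 = -3, c_2 = -4.
x(ln 3) = (-3)(3^5)(0) + (-4)(3^3)(-1) = 108.

108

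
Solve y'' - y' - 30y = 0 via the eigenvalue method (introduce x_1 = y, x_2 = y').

y(t) = c_1e^(-5t) + c_2e^(6t)

Let x_1 = y, x_2 = y'. Then x_1' = x_2 and x_2' = 30x_1 + x_2.
A = [[0,1],[30,1]]; det(A-λI) = λ^2 - λ - 30.
Eigenvalues λ = -5, 6 with eigenvectors (1,-5), (1,6).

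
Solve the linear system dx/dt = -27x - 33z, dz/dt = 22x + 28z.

Coefficient matrix A = [[-27, -33], [22, 28]].
Characteristic polynomial det(A - λI) = λ^2 - λ - 30 = 0.
Eigenvalues λ = 6, -5.
For λ=6: (A-λI) row 1 is [-33, -33], so an eigenvector is (1, -1).
For λ=-5: (A-λI) row 1 is [-22, -33], so an eigenvector is (3, -2).
General solution: C_1e^(6t)(1,-1) + C_2e^(-5t)(3,-2).

x(t) = C_1e^(6t) + 3C_2e^(-5t), z(t) = -C_1e^(6t) - 2C_2e^(-5t)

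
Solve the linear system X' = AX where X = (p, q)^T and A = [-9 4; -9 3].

Coefficient matrix A = [[-9, 4], [-9, 3]].
Characteristic polynomial det(A - λI) = λ^2 + 6λ + 9 = 0.
Single eigenvalue λ = -3 with algebraic multiplicity 2.
Eigenvector v = (-2,-3); generalized eigenvector w with (A-λI)w=v is (-1,-2).
General solution: e^(-3t)[K_1·v + K_2·(t·v + w)].

p(t) = -2K_1e^(-3t) - 2K_2te^(-3t) - K_2e^(-3t), q(t) = -3K_1e^(-3t) - 3K_2te^(-3t) - 2K_2e^(-3t)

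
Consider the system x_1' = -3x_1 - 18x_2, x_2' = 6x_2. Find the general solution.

Coefficient matrix A = [[-3, -18], [0, 6]].
Characteristic polynomial det(A - λI) = λ^2 - 3λ - 18 = 0.
Eigenvalues λ = -3, 6.
For λ=-3: (A-λI) row 1 is [0, -18], so an eigenvector is (1, 0).
For λ=6: (A-λI) row 1 is [-9, -18], so an eigenvector is (-2, 1).
General solution: c_1e^(-3t)(1,0) + c_2e^(6t)(-2,1).

x_1(t) = c_1e^(-3t) - 2c_2e^(6t), x_2(t) = c_2e^(6t)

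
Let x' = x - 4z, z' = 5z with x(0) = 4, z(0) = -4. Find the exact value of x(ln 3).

A = [[1,-4],[0,5]]; eigenvalues λ = 1, 5.
Eigenvectors: (1,0) for λ=1, (1,-1) for λ=5.
From the initial condition, c_1 = 0, c_2 = 4.
x(ln 3) = (0)(3^1)(1) + (4)(3^5)(1) = 972.

972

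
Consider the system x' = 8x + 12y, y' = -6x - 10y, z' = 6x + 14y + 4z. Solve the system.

x(t) = -C_2e^(-4t) + 2C_3e^(2t), y(t) = C_2e^(-4t) - C_3e^(2t), z(t) = C_1e^(4t) - C_2e^(-4t) + C_3e^(2t)

Coefficient matrix A = [[8, 12, 0], [-6, -10, 0], [6, 14, 4]].
det(A - λI) = 0 gives eigenvalues λ = 4, -4, 2.
For λ=4: eigenvector (0,0,1).
For λ=-4: eigenvector (-1,1,-1).
For λ=2: eigenvector (2,-1,1).
General solution: C_1e^(4t)(0,0,1) + C_2e^(-4t)(-1,1,-1) + C_3e^(2t)(2,-1,1).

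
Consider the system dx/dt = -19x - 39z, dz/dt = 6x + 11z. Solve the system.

x(t) = -3K_1e^(-4t)sin(3t) - 2K_1e^(-4t)cos(3t) - 2K_2e^(-4t)sin(3t) + 3K_2e^(-4t)cos(3t), z(t) = K_1e^(-4t)sin(3t) + K_1e^(-4t)cos(3t) + K_2e^(-4t)sin(3t) - K_2e^(-4t)cos(3t)

Coefficient matrix A = [[-19, -39], [6, 11]].
Characteristic polynomial det(A - λI) = λ^2 + 8λ + 25 = 0.
Eigenvalues λ = -4 ± 3i (complex conjugate pair).
For λ=-4+3i: an eigenvector is (-2,1) - i(-3,1) = (-2 + 3i, 1 - i).
A real fundamental pair from Re and Im of e^((-4+3i)t)v: X_1 = e^(-4t)(cos(3t)·(-2,1) + sin(3t)·(-3,1)), X_2 = e^(-4t)(sin(3t)·(-2,1) - cos(3t)·(-3,1)).
General solution: K_1X_1 + K_2X_2.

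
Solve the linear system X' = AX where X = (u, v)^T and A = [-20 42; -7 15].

Coefficient matrix A = [[-20, 42], [-7, 15]].
Characteristic polynomial det(A - λI) = λ^2 + 5λ - 6 = 0.
Eigenvalues λ = -6, 1.
For λ=-6: (A-λI) row 1 is [-14, 42], so an eigenvector is (-3, -1).
For λ=1: (A-λI) row 1 is [-21, 42], so an eigenvector is (-2, -1).
General solution: K_1e^(-6t)(-3,-1) + K_2e^(t)(-2,-1).

u(t) = -3K_1e^(-6t) - 2K_2e^(t), v(t) = -K_1e^(-6t) - K_2e^(t)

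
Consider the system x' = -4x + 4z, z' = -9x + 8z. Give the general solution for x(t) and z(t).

Coefficient matrix A = [[-4, 4], [-9, 8]].
Characteristic polynomial det(A - λI) = λ^2 - 4λ + 4 = 0.
Single eigenvalue λ = 2 with algebraic multiplicity 2.
Eigenvector v = (2,3); generalized eigenvector w with (A-λI)w=v is (1,2).
General solution: e^(2t)[C_1·v + C_2·(t·v + w)].

x(t) = 2C_1e^(2t) + 2C_2te^(2t) + C_2e^(2t), z(t) = 3C_1e^(2t) + 3C_2te^(2t) + 2C_2e^(2t)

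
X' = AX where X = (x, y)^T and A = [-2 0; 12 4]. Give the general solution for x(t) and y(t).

x(t) = -c_2e^(-2t), y(t) = -c_1e^(4t) + 2c_2e^(-2t)

Coefficient matrix A = [[-2, 0], [12, 4]].
Characteristic polynomial det(A - λI) = λ^2 - 2λ - 8 = 0.
Eigenvalues λ = 4, -2.
For λ=4: (A-λI) row 1 is [-6, 0], so an eigenvector is (0, -1).
For λ=-2: (A-λI) row 2 is [12, 6], so an eigenvector is (-1, 2).
General solution: c_1e^(4t)(0,-1) + c_2e^(-2t)(-1,2).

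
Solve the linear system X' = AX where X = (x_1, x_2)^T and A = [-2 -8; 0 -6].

x_1(t) = -2C_1e^(-6t) - C_2e^(-2t), x_2(t) = -C_1e^(-6t)

Coefficient matrix A = [[-2, -8], [0, -6]].
Characteristic polynomial det(A - λI) = λ^2 + 8λ + 12 = 0.
Eigenvalues λ = -6, -2.
For λ=-6: (A-λI) row 1 is [4, -8], so an eigenvector is (-2, -1).
For λ=-2: (A-λI) row 1 is [0, -8], so an eigenvector is (-1, 0).
General solution: C_1e^(-6t)(-2,-1) + C_2e^(-2t)(-1,0).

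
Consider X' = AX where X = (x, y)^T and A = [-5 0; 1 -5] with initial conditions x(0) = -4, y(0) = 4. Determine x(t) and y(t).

x(t) = -4e^(-5t), y(t) = -4te^(-5t) + 4e^(-5t)

Coefficient matrix A = [[-5, 0], [1, -5]].
Characteristic polynomial det(A - λI) = λ^2 + 10λ + 25 = 0.
Single eigenvalue λ = -5 with algebraic multiplicity 2.
Eigenvector v = (0,-1); generalized eigenvector w with (A-λI)w=v is (-1,3).
General solution: e^(-5t)[C_1·v + C_2·(t·v + w)].
Applying x(0)=-4, y(0)=4 gives C_1=8, C_2=4.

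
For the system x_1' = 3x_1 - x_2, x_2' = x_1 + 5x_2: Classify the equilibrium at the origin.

A = [[3,-1],[1,5]]; det(A-λI) = λ^2 - 8λ + 16.
repeated λ = 4 with a single eigenvector.

unstable improper node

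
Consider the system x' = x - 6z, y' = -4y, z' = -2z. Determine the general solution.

x(t) = C_2e^(t) + 2C_3e^(-2t), y(t) = C_1e^(-4t), z(t) = C_3e^(-2t)

Coefficient matrix A = [[1, 0, -6], [0, -4, 0], [0, 0, -2]].
det(A - λI) = 0 gives eigenvalues λ = -4, 1, -2.
For λ=-4: eigenvector (0,1,0).
For λ=1: eigenvector (1,0,0).
For λ=-2: eigenvector (2,0,1).
General solution: C_1e^(-4t)(0,1,0) + C_2e^(t)(1,0,0) + C_3e^(-2t)(2,0,1).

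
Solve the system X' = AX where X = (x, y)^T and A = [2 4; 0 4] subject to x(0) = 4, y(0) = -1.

Coefficient matrix A = [[2, 4], [0, 4]].
Characteristic polynomial det(A - λI) = λ^2 - 6λ + 8 = 0.
Eigenvalues λ = 2, 4.
For λ=2: (A-λI) row 1 is [0, 4], so an eigenvector is (1, 0).
For λ=4: (A-λI) row 1 is [-2, 4], so an eigenvector is (-2, -1).
General solution: C_1e^(2t)(1,0) + C_2e^(4t)(-2,-1).
Applying x(0)=4, y(0)=-1 gives C_1=6, C_2=1.

x(t) = -2e^(4t) + 6e^(2t), y(t) = -e^(4t)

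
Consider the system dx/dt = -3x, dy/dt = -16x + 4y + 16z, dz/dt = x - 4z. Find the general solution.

Coefficient matrix A = [[-3, 0, 0], [-16, 4, 16], [1, 0, -4]].
det(A - λI) = 0 gives eigenvalues λ = -3, -4, 4.
For λ=-3: eigenvector (1,0,1).
For λ=-4: eigenvector (0,-2,1).
For λ=4: eigenvector (0,1,0).
General solution: C_1e^(-3t)(1,0,1) + C_2e^(-4t)(0,-2,1) + C_3e^(4t)(0,1,0).

x(t) = C_1e^(-3t), y(t) = -2C_2e^(-4t) + C_3e^(4t), z(t) = C_1e^(-3t) + C_2e^(-4t)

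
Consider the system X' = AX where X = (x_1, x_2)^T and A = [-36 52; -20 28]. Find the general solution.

Coefficient matrix A = [[-36, 52], [-20, 28]].
Characteristic polynomial det(A - λI) = λ^2 + 8λ + 32 = 0.
Eigenvalues λ = -4 ± 4i (complex conjugate pair).
For λ=-4+4i: an eigenvector is (2,1) - i(-3,-2) = (2 + 3i, 1 + 2i).
A real fundamental pair from Re and Im of e^((-4+4i)t)v: X_1 = e^(-4t)(cos(4t)·(2,1) + sin(4t)·(-3,-2)), X_2 = e^(-4t)(sin(4t)·(2,1) - cos(4t)·(-3,-2)).
General solution: K_1X_1 + K_2X_2.

x_1(t) = -3K_1e^(-4t)sin(4t) + 2K_1e^(-4t)cos(4t) + 2K_2e^(-4t)sin(4t) + 3K_2e^(-4t)cos(4t), x_2(t) = -2K_1e^(-4t)sin(4t) + K_1e^(-4t)cos(4t) + K_2e^(-4t)sin(4t) + 2K_2e^(-4t)cos(4t)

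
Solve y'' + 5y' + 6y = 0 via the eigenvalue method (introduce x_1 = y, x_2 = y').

Let x_1 = y, x_2 = y'. Then x_1' = x_2 and x_2' = -6x_1 - 5x_2.
A = [[0,1],[-6,-5]]; det(A-λI) = λ^2 + 5λ + 6.
Eigenvalues λ = -2, -3 with eigenvectors (1,-2), (1,-3).

y(t) = c_1e^(-2t) + c_2e^(-3t)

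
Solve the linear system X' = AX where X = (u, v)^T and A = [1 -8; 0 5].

Coefficient matrix A = [[1, -8], [0, 5]].
Characteristic polynomial det(A - λI) = λ^2 - 6λ + 5 = 0.
Eigenvalues λ = 1, 5.
For λ=1: (A-λI) row 1 is [0, -8], so an eigenvector is (-1, 0).
For λ=5: (A-λI) row 1 is [-4, -8], so an eigenvector is (-2, 1).
General solution: C_1e^(t)(-1,0) + C_2e^(5t)(-2,1).

u(t) = -C_1e^(t) - 2C_2e^(5t), v(t) = C_2e^(5t)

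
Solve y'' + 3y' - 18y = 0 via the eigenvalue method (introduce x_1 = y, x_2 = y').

y(t) = K_1e^(-6t) + K_2e^(3t)

Let x_1 = y, x_2 = y'. Then x_1' = x_2 and x_2' = 18x_1 - 3x_2.
A = [[0,1],[18,-3]]; det(A-λI) = λ^2 + 3λ - 18.
Eigenvalues λ = -6, 3 with eigenvectors (1,-6), (1,3).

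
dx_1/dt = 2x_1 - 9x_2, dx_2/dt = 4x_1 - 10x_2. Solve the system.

x_1(t) = 3K_1e^(-4t) + 3K_2te^(-4t) - K_2e^(-4t), x_2(t) = 2K_1e^(-4t) + 2K_2te^(-4t) - K_2e^(-4t)

Coefficient matrix A = [[2, -9], [4, -10]].
Characteristic polynomial det(A - λI) = λ^2 + 8λ + 16 = 0.
Single eigenvalue λ = -4 with algebraic multiplicity 2.
Eigenvector v = (3,2); generalized eigenvector w with (A-λI)w=v is (-1,-1).
General solution: e^(-4t)[K_1·v + K_2·(t·v + w)].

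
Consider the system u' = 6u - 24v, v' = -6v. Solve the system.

Coefficient matrix A = [[6, -24], [0, -6]].
Characteristic polynomial det(A - λI) = λ^2 - 36 = 0.
Eigenvalues λ = 6, -6.
For λ=6: (A-λI) row 1 is [0, -24], so an eigenvector is (1, 0).
For λ=-6: (A-λI) row 1 is [12, -24], so an eigenvector is (2, 1).
General solution: c_1e^(6t)(1,0) + c_2e^(-6t)(2,1).

u(t) = c_1e^(6t) + 2c_2e^(-6t), v(t) = c_2e^(-6t)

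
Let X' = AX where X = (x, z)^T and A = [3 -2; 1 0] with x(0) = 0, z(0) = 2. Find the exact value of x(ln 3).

-24

A = [[3,-2],[1,0]]; eigenvalues λ = 2, 1.
Eigenvectors: (-2,-1) for λ=2, (-1,-1) for λ=1.
From the initial condition, c_1 = 2, c_2 = -4.
x(ln 3) = (2)(3^2)(-2) + (-4)(3^1)(-1) = -24.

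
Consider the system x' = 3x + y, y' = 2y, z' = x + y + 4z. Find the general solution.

Coefficient matrix A = [[3, 1, 0], [0, 2, 0], [1, 1, 4]].
det(A - λI) = 0 gives eigenvalues λ = 3, 2, 4.
For λ=3: eigenvector (1,0,-1).
For λ=2: eigenvector (-1,1,0).
For λ=4: eigenvector (0,0,1).
General solution: C_1e^(3t)(1,0,-1) + C_2e^(2t)(-1,1,0) + C_3e^(4t)(0,0,1).

x(t) = C_1e^(3t) - C_2e^(2t), y(t) = C_2e^(2t), z(t) = -C_1e^(3t) + C_3e^(4t)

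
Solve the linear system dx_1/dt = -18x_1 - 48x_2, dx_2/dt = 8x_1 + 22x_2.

Coefficient matrix A = [[-18, -48], [8, 22]].
Characteristic polynomial det(A - λI) = λ^2 - 4λ - 12 = 0.
Eigenvalues λ = -2, 6.
For λ=-2: (A-λI) row 1 is [-16, -48], so an eigenvector is (3, -1).
For λ=6: (A-λI) row 1 is [-24, -48], so an eigenvector is (-2, 1).
General solution: c_1e^(-2t)(3,-1) + c_2e^(6t)(-2,1).

x_1(t) = 3c_1e^(-2t) - 2c_2e^(6t), x_2(t) = -c_1e^(-2t) + c_2e^(6t)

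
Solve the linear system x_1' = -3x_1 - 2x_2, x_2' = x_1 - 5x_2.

x_1(t) = -K_1e^(-4t)sin(t) + K_1e^(-4t)cos(t) + K_2e^(-4t)sin(t) + K_2e^(-4t)cos(t), x_2(t) = K_1e^(-4t)cos(t) + K_2e^(-4t)sin(t)

Coefficient matrix A = [[-3, -2], [1, -5]].
Characteristic polynomial det(A - λI) = λ^2 + 8λ + 17 = 0.
Eigenvalues λ = -4 ± i (complex conjugate pair).
For λ=-4+i: an eigenvector is (1,1) - i(-1,0) = (1 + i, 1).
A real fundamental pair from Re and Im of e^((-4+i)t)v: X_1 = e^(-4t)(cos(t)·(1,1) + sin(t)·(-1,0)), X_2 = e^(-4t)(sin(t)·(1,1) - cos(t)·(-1,0)).
General solution: K_1X_1 + K_2X_2.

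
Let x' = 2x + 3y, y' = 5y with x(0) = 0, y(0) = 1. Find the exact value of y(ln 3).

A = [[2,3],[0,5]]; eigenvalues λ = 5, 2.
Eigenvectors: (-1,-1) for λ=5, (1,0) for λ=2.
From the initial condition, c_1 = -1, c_2 = -1.
y(ln 3) = (-1)(3^5)(-1) + (-1)(3^2)(0) = 243.

243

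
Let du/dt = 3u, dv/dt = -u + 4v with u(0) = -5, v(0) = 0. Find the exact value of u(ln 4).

A = [[3,0],[-1,4]]; eigenvalues λ = 4, 3.
Eigenvectors: (0,-1) for λ=4, (1,1) for λ=3.
From the initial condition, c_1 = -5, c_2 = -5.
u(ln 4) = (-5)(4^4)(0) + (-5)(4^3)(1) = -320.

-320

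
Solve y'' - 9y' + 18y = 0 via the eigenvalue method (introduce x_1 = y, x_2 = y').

y(t) = K_1e^(6t) + K_2e^(3t)

Let x_1 = y, x_2 = y'. Then x_1' = x_2 and x_2' = -18x_1 + 9x_2.
A = [[0,1],[-18,9]]; det(A-λI) = λ^2 - 9λ + 18.
Eigenvalues λ = 6, 3 with eigenvectors (1,6), (1,3).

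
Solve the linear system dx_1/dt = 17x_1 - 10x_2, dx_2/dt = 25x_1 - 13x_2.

Coefficient matrix A = [[17, -10], [25, -13]].
Characteristic polynomial det(A - λI) = λ^2 - 4λ + 29 = 0.
Eigenvalues λ = 2 ± 5i (complex conjugate pair).
For λ=2+5i: an eigenvector is (1,2) - i(-1,-1) = (1 + i, 2 + i).
A real fundamental pair from Re and Im of e^((2+5i)t)v: X_1 = e^(2t)(cos(5t)·(1,2) + sin(5t)·(-1,-1)), X_2 = e^(2t)(sin(5t)·(1,2) - cos(5t)·(-1,-1)).
General solution: K_1X_1 + K_2X_2.

x_1(t) = -K_1e^(2t)sin(5t) + K_1e^(2t)cos(5t) + K_2e^(2t)sin(5t) + K_2e^(2t)cos(5t), x_2(t) = -K_1e^(2t)sin(5t) + 2K_1e^(2t)cos(5t) + 2K_2e^(2t)sin(5t) + K_2e^(2t)cos(5t)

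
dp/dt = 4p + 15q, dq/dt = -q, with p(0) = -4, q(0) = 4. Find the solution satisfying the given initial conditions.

p(t) = 8e^(4t) - 12e^(-t), q(t) = 4e^(-t)

Coefficient matrix A = [[4, 15], [0, -1]].
Characteristic polynomial det(A - λI) = λ^2 - 3λ - 4 = 0.
Eigenvalues λ = 4, -1.
For λ=4: (A-λI) row 1 is [0, 15], so an eigenvector is (-1, 0).
For λ=-1: (A-λI) row 1 is [5, 15], so an eigenvector is (3, -1).
General solution: K_1e^(4t)(-1,0) + K_2e^(-t)(3,-1).
Applying p(0)=-4, q(0)=4 gives K_1=-8, K_2=-4.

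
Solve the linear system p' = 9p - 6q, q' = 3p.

Coefficient matrix A = [[9, -6], [3, 0]].
Characteristic polynomial det(A - λI) = λ^2 - 9λ + 18 = 0.
Eigenvalues λ = 3, 6.
For λ=3: (A-λI) row 1 is [6, -6], so an eigenvector is (1, 1).
For λ=6: (A-λI) row 1 is [3, -6], so an eigenvector is (2, 1).
General solution: C_1e^(3t)(1,1) + C_2e^(6t)(2,1).

p(t) = C_1e^(3t) + 2C_2e^(6t), q(t) = C_1e^(3t) + C_2e^(6t)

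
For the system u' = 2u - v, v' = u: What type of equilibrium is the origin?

unstable improper node

A = [[2,-1],[1,0]]; det(A-λI) = λ^2 - 2λ + 1.
repeated λ = 1 with a single eigenvector.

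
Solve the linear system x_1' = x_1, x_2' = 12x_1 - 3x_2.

Coefficient matrix A = [[1, 0], [12, -3]].
Characteristic polynomial det(A - λI) = λ^2 + 2λ - 3 = 0.
Eigenvalues λ = -3, 1.
For λ=-3: (A-λI) row 1 is [4, 0], so an eigenvector is (0, 1).
For λ=1: (A-λI) row 2 is [12, -4], so an eigenvector is (1, 3).
General solution: K_1e^(-3t)(0,1) + K_2e^(t)(1,3).

x_1(t) = K_2e^(t), x_2(t) = K_1e^(-3t) + 3K_2e^(t)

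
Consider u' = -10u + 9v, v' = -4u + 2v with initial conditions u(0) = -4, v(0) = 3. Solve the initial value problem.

Coefficient matrix A = [[-10, 9], [-4, 2]].
Characteristic polynomial det(A - λI) = λ^2 + 8λ + 16 = 0.
Single eigenvalue λ = -4 with algebraic multiplicity 2.
Eigenvector v = (-3,-2); generalized eigenvector w with (A-λI)w=v is (-1,-1).
General solution: e^(-4t)[K_1·v + K_2·(t·v + w)].
Applying u(0)=-4, v(0)=3 gives K_1=7, K_2=-17.

u(t) = 51te^(-4t) - 4e^(-4t), v(t) = 34te^(-4t) + 3e^(-4t)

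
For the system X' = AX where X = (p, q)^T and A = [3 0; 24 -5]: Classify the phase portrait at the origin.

saddle

A = [[3,0],[24,-5]]; det(A-λI) = λ^2 + 2λ - 15.
λ = -5, 3: opposite signs.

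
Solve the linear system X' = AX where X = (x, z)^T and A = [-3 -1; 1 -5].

x(t) = C_1e^(-4t) + C_2te^(-4t) + 2C_2e^(-4t), z(t) = C_1e^(-4t) + C_2te^(-4t) + C_2e^(-4t)

Coefficient matrix A = [[-3, -1], [1, -5]].
Characteristic polynomial det(A - λI) = λ^2 + 8λ + 16 = 0.
Single eigenvalue λ = -4 with algebraic multiplicity 2.
Eigenvector v = (1,1); generalized eigenvector w with (A-λI)w=v is (2,1).
General solution: e^(-4t)[C_1·v + C_2·(t·v + w)].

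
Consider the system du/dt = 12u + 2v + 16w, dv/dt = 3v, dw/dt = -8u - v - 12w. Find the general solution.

Coefficient matrix A = [[12, 2, 16], [0, 3, 0], [-8, -1, -12]].
det(A - λI) = 0 gives eigenvalues λ = -4, 3, 4.
For λ=-4: eigenvector (1,0,-1).
For λ=3: eigenvector (-2,1,1).
For λ=4: eigenvector (2,0,-1).
General solution: K_1e^(-4t)(1,0,-1) + K_2e^(3t)(-2,1,1) + K_3e^(4t)(2,0,-1).

u(t) = K_1e^(-4t) - 2K_2e^(3t) + 2K_3e^(4t), v(t) = K_2e^(3t), w(t) = -K_1e^(-4t) + K_2e^(3t) - K_3e^(4t)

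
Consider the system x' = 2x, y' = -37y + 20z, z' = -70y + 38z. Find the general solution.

Coefficient matrix A = [[2, 0, 0], [0, -37, 20], [0, -70, 38]].
det(A - λI) = 0 gives eigenvalues λ = 3, 2, -2.
For λ=3: eigenvector (0,1,2).
For λ=2: eigenvector (1,0,0).
For λ=-2: eigenvector (0,-4,-7).
General solution: C_1e^(3t)(0,1,2) + C_2e^(2t)(1,0,0) + C_3e^(-2t)(0,-4,-7).

x(t) = C_2e^(2t), y(t) = C_1e^(3t) - 4C_3e^(-2t), z(t) = 2C_1e^(3t) - 7C_3e^(-2t)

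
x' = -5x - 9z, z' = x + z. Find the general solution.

Coefficient matrix A = [[-5, -9], [1, 1]].
Characteristic polynomial det(A - λI) = λ^2 + 4λ + 4 = 0.
Single eigenvalue λ = -2 with algebraic multiplicity 2.
Eigenvector v = (-3,1); generalized eigenvector w with (A-λI)w=v is (-2,1).
General solution: e^(-2t)[c_1·v + c_2·(t·v + w)].

x(t) = -3c_1e^(-2t) - 3c_2te^(-2t) - 2c_2e^(-2t), z(t) = c_1e^(-2t) + c_2te^(-2t) + c_2e^(-2t)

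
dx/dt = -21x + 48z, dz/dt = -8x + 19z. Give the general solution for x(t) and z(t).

x(t) = 3C_1e^(-5t) + 2C_2e^(3t), z(t) = C_1e^(-5t) + C_2e^(3t)

Coefficient matrix A = [[-21, 48], [-8, 19]].
Characteristic polynomial det(A - λI) = λ^2 + 2λ - 15 = 0.
Eigenvalues λ = -5, 3.
For λ=-5: (A-λI) row 1 is [-16, 48], so an eigenvector is (3, 1).
For λ=3: (A-λI) row 1 is [-24, 48], so an eigenvector is (2, 1).
General solution: C_1e^(-5t)(3,1) + C_2e^(3t)(2,1).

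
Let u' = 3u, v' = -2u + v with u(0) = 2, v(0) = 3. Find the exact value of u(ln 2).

A = [[3,0],[-2,1]]; eigenvalues λ = 1, 3.
Eigenvectors: (0,1) for λ=1, (1,-1) for λ=3.
From the initial condition, c_1 = 5, c_2 = 2.
u(ln 2) = (5)(2^1)(0) + (2)(2^3)(1) = 16.

16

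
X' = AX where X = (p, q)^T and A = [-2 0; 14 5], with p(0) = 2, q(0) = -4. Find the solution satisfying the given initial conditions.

Coefficient matrix A = [[-2, 0], [14, 5]].
Characteristic polynomial det(A - λI) = λ^2 - 3λ - 10 = 0.
Eigenvalues λ = 5, -2.
For λ=5: (A-λI) row 1 is [-7, 0], so an eigenvector is (0, 1).
For λ=-2: (A-λI) row 2 is [14, 7], so an eigenvector is (1, -2).
General solution: C_1e^(5t)(0,1) + C_2e^(-2t)(1,-2).
Applying p(0)=2, q(0)=-4 gives C_1=0, C_2=2.

p(t) = 2e^(-2t), q(t) = -4e^(-2t)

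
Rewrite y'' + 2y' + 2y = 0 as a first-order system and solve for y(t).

y(t) = K_1e^(-t)cos(t) + K_2e^(-t)sin(t)

Let x_1 = y, x_2 = y'. Then x_1' = x_2 and x_2' = -2x_1 - 2x_2.
A = [[0,1],[-2,-2]]; det(A-λI) = λ^2 + 2λ + 2.
Eigenvalues λ = -1 ± i.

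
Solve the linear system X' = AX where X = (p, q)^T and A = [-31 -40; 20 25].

Coefficient matrix A = [[-31, -40], [20, 25]].
Characteristic polynomial det(A - λI) = λ^2 + 6λ + 25 = 0.
Eigenvalues λ = -3 ± 4i (complex conjugate pair).
For λ=-3+4i: an eigenvector is (-3,2) - i(1,-1) = (-3 - i, 2 + i).
A real fundamental pair from Re and Im of e^((-3+4i)t)v: X_1 = e^(-3t)(cos(4t)·(-3,2) + sin(4t)·(1,-1)), X_2 = e^(-3t)(sin(4t)·(-3,2) - cos(4t)·(1,-1)).
General solution: K_1X_1 + K_2X_2.

p(t) = K_1e^(-3t)sin(4t) - 3K_1e^(-3t)cos(4t) - 3K_2e^(-3t)sin(4t) - K_2e^(-3t)cos(4t), q(t) = -K_1e^(-3t)sin(4t) + 2K_1e^(-3t)cos(4t) + 2K_2e^(-3t)sin(4t) + K_2e^(-3t)cos(4t)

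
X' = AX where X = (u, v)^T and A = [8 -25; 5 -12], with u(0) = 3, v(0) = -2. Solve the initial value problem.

u(t) = 16e^(-2t)sin(5t) + 3e^(-2t)cos(5t), v(t) = 7e^(-2t)sin(5t) - 2e^(-2t)cos(5t)

Coefficient matrix A = [[8, -25], [5, -12]].
Characteristic polynomial det(A - λI) = λ^2 + 4λ + 29 = 0.
Eigenvalues λ = -2 ± 5i (complex conjugate pair).
For λ=-2+5i: an eigenvector is (2,1) - i(-1,0) = (2 + i, 1).
A real fundamental pair from Re and Im of e^((-2+5i)t)v: X_1 = e^(-2t)(cos(5t)·(2,1) + sin(5t)·(-1,0)), X_2 = e^(-2t)(sin(5t)·(2,1) - cos(5t)·(-1,0)).
General solution: c_1X_1 + c_2X_2.
Applying u(0)=3, v(0)=-2 gives c_1=-2, c_2=7.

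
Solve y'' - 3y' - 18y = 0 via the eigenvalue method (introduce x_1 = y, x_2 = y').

Let x_1 = y, x_2 = y'. Then x_1' = x_2 and x_2' = 18x_1 + 3x_2.
A = [[0,1],[18,3]]; det(A-λI) = λ^2 - 3λ - 18.
Eigenvalues λ = 6, -3 with eigenvectors (1,6), (1,-3).

y(t) = K_1e^(6t) + K_2e^(-3t)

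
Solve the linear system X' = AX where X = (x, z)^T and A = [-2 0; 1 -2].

x(t) = C_2e^(-2t), z(t) = C_1e^(-2t) + C_2te^(-2t) + 3C_2e^(-2t)

Coefficient matrix A = [[-2, 0], [1, -2]].
Characteristic polynomial det(A - λI) = λ^2 + 4λ + 4 = 0.
Single eigenvalue λ = -2 with algebraic multiplicity 2.
Eigenvector v = (0,1); generalized eigenvector w with (A-λI)w=v is (1,3).
General solution: e^(-2t)[C_1·v + C_2·(t·v + w)].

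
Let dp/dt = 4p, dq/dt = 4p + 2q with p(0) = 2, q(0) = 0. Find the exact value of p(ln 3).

A = [[4,0],[4,2]]; eigenvalues λ = 4, 2.
Eigenvectors: (-1,-2) for λ=4, (0,1) for λ=2.
From the initial condition, c_1 = -2, c_2 = -4.
p(ln 3) = (-2)(3^4)(-1) + (-4)(3^2)(0) = 162.

162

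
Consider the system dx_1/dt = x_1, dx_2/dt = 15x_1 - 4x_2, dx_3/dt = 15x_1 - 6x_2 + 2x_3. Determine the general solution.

x_1(t) = K_1e^(t), x_2(t) = 3K_1e^(t) + K_2e^(-4t), x_3(t) = 3K_1e^(t) + K_2e^(-4t) + K_3e^(2t)

Coefficient matrix A = [[1, 0, 0], [15, -4, 0], [15, -6, 2]].
det(A - λI) = 0 gives eigenvalues λ = 1, -4, 2.
For λ=1: eigenvector (1,3,3).
For λ=-4: eigenvector (0,1,1).
For λ=2: eigenvector (0,0,1).
General solution: K_1e^(t)(1,3,3) + K_2e^(-4t)(0,1,1) + K_3e^(2t)(0,0,1).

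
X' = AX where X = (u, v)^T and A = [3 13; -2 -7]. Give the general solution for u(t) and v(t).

Coefficient matrix A = [[3, 13], [-2, -7]].
Characteristic polynomial det(A - λI) = λ^2 + 4λ + 5 = 0.
Eigenvalues λ = -2 ± i (complex conjugate pair).
For λ=-2+i: an eigenvector is (3,-1) - i(2,-1) = (3 - 2i, -1 + i).
A real fundamental pair from Re and Im of e^((-2+i)t)v: X_1 = e^(-2t)(cos(t)·(3,-1) + sin(t)·(2,-1)), X_2 = e^(-2t)(sin(t)·(3,-1) - cos(t)·(2,-1)).
General solution: c_1X_1 + c_2X_2.

u(t) = 2c_1e^(-2t)sin(t) + 3c_1e^(-2t)cos(t) + 3c_2e^(-2t)sin(t) - 2c_2e^(-2t)cos(t), v(t) = -c_1e^(-2t)sin(t) - c_1e^(-2t)cos(t) - c_2e^(-2t)sin(t) + c_2e^(-2t)cos(t)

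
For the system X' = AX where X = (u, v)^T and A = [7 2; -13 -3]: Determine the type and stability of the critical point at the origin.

unstable spiral

A = [[7,2],[-13,-3]]; det(A-λI) = λ^2 - 4λ + 5.
λ = 2 ± i: positive real part.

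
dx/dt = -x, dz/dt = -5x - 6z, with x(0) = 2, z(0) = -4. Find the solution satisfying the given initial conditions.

Coefficient matrix A = [[-1, 0], [-5, -6]].
Characteristic polynomial det(A - λI) = λ^2 + 7λ + 6 = 0.
Eigenvalues λ = -6, -1.
For λ=-6: (A-λI) row 1 is [5, 0], so an eigenvector is (0, 1).
For λ=-1: (A-λI) row 2 is [-5, -5], so an eigenvector is (-1, 1).
General solution: c_1e^(-6t)(0,1) + c_2e^(-t)(-1,1).
Applying x(0)=2, z(0)=-4 gives c_1=-2, c_2=-2.

x(t) = 2e^(-t), z(t) = -2e^(-t) - 2e^(-6t)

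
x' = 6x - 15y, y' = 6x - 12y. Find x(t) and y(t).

Coefficient matrix A = [[6, -15], [6, -12]].
Characteristic polynomial det(A - λI) = λ^2 + 6λ + 18 = 0.
Eigenvalues λ = -3 ± 3i (complex conjugate pair).
For λ=-3+3i: an eigenvector is (2,1) - i(1,1) = (2 - i, 1 - i).
A real fundamental pair from Re and Im of e^((-3+3i)t)v: X_1 = e^(-3t)(cos(3t)·(2,1) + sin(3t)·(1,1)), X_2 = e^(-3t)(sin(3t)·(2,1) - cos(3t)·(1,1)).
General solution: c_1X_1 + c_2X_2.

x(t) = c_1e^(-3t)sin(3t) + 2c_1e^(-3t)cos(3t) + 2c_2e^(-3t)sin(3t) - c_2e^(-3t)cos(3t), y(t) = c_1e^(-3t)sin(3t) + c_1e^(-3t)cos(3t) + c_2e^(-3t)sin(3t) - c_2e^(-3t)cos(3t)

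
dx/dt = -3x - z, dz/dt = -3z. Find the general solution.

Coefficient matrix A = [[-3, -1], [0, -3]].
Characteristic polynomial det(A - λI) = λ^2 + 6λ + 9 = 0.
Single eigenvalue λ = -3 with algebraic multiplicity 2.
Eigenvector v = (1,0); generalized eigenvector w with (A-λI)w=v is (1,-1).
General solution: e^(-3t)[C_1·v + C_2·(t·v + w)].

x(t) = C_1e^(-3t) + C_2te^(-3t) + C_2e^(-3t), z(t) = -C_2e^(-3t)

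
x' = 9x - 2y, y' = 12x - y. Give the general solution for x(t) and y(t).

x(t) = c_1e^(3t) + c_2e^(5t), y(t) = 3c_1e^(3t) + 2c_2e^(5t)

Coefficient matrix A = [[9, -2], [12, -1]].
Characteristic polynomial det(A - λI) = λ^2 - 8λ + 15 = 0.
Eigenvalues λ = 3, 5.
For λ=3: (A-λI) row 1 is [6, -2], so an eigenvector is (1, 3).
For λ=5: (A-λI) row 1 is [4, -2], so an eigenvector is (1, 2).
General solution: c_1e^(3t)(1,3) + c_2e^(5t)(1,2).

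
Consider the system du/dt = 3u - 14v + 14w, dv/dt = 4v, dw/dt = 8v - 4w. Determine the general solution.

Coefficient matrix A = [[3, -14, 14], [0, 4, 0], [0, 8, -4]].
det(A - λI) = 0 gives eigenvalues λ = 3, -4, 4.
For λ=3: eigenvector (1,0,0).
For λ=-4: eigenvector (2,0,-1).
For λ=4: eigenvector (0,1,1).
General solution: K_1e^(3t)(1,0,0) + K_2e^(-4t)(2,0,-1) + K_3e^(4t)(0,1,1).

u(t) = K_1e^(3t) + 2K_2e^(-4t), v(t) = K_3e^(4t), w(t) = -K_2e^(-4t) + K_3e^(4t)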